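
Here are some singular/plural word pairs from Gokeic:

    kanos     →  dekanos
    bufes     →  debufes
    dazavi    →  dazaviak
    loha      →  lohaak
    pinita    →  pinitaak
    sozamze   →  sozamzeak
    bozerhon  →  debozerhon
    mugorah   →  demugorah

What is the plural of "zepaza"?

zepazaak

"zepaza" ends in a vowel. The stems ending in a vowel (loha → lohaak, pinita → pinitaak, dazavi → dazaviak) add -ak.
The other pattern: stems ending in a consonant add the prefix de-.
So zepaza → zepazaak.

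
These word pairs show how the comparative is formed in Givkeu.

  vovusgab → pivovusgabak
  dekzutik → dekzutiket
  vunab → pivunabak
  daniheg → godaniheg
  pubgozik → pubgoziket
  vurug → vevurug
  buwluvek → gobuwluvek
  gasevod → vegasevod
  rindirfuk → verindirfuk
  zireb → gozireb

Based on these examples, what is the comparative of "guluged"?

dekzutik and buwluvek both end in -k yet inflect differently (dekzutiket, gobuwluvek), so the final letter is not what conditions the rule; the last vowel is.
"guluged" has last vowel 'e'. The stems whose last vowel is 'e' (buwluvek → gobuwluvek, daniheg → godaniheg, zireb → gozireb) add the prefix go-.
The other patterns: stems whose last vowel is 'i' add -et; stems whose last vowel is 'a' add pi- … -ak around the stem; stems whose last vowel is 'o' or 'u' add the prefix ve-.
So guluged → goguluged.

goguluged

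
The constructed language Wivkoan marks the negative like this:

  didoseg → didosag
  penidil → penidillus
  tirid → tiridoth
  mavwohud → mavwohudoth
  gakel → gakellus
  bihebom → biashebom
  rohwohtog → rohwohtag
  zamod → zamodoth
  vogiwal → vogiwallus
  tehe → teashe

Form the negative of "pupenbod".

pupenbodoth

tehe and gakel both have last vowel 'e' yet inflect differently (teashe, gakellus), so the last vowel is not what conditions the rule; the final letter is.
"pupenbod" ends in -d. The stems ending in -d (zamod → zamodoth, mavwohud → mavwohudoth, tirid → tiridoth) add -oth.
The other patterns: stems ending in -e or -m insert -as- after the first vowel; stems ending in -l double the final consonant and add -us; stems ending in -g change the last vowel to 'a'.
So pupenbod → pupenbodoth.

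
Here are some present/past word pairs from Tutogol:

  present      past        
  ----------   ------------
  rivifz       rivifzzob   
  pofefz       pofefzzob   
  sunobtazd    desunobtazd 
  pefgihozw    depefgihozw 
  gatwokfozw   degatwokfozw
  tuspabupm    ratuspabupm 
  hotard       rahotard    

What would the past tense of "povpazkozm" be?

sunobtazd and hotard both end in -d yet inflect differently (desunobtazd, rahotard), so the final letter is not what conditions the rule; the second-to-last letter is.
"povpazkozm" has second-to-last letter 'z'. The stems whose second-to-last letter is 'z' (sunobtazd → desunobtazd, pefgihozw → depefgihozw, gatwokfozw → degatwokfozw) add the prefix de-.
The other patterns: stems whose second-to-last letter is 'f' double the final consonant and add -ob; stems whose second-to-last letter is 'p' or 'r' add the prefix ra-.
So povpazkozm → depovpazkozm.

depovpazkozm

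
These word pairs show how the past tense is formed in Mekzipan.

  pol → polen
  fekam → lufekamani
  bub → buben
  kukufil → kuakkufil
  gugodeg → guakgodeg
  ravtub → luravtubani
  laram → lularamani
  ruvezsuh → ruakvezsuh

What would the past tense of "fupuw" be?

bub and ravtub both end in -b yet inflect differently (buben, luravtubani), so the final letter is not what conditions the rule; the number of vowels is.
"fupuw" has 2 vowels. The stems with 2 vowels (laram → lularamani, ravtub → luravtubani, fekam → lufekamani) add lu- … -ani around the stem.
The other patterns: stems with 1 vowel add -en; stems with 3 vowels insert -ak- after the first vowel.
So fupuw → lufupuwani.

lufupuwani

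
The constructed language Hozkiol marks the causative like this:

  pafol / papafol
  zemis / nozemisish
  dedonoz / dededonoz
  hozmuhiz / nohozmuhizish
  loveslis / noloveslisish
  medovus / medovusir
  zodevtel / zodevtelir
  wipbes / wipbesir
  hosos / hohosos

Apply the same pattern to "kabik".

nokabikish

hozmuhiz and dedonoz both end in -z yet inflect differently (nohozmuhizish, dededonoz), so the final letter is not what conditions the rule; the last vowel is.
"kabik" has last vowel 'i'. The stems whose last vowel is 'i' (loveslis → noloveslisish, zemis → nozemisish, hozmuhiz → nohozmuhizish) add no- … -ish around the stem.
The other patterns: stems whose last vowel is 'o' repeat the first consonant+vowel as a prefix; stems whose last vowel is 'e' or 'u' add -ir.
So kabik → nokabikish.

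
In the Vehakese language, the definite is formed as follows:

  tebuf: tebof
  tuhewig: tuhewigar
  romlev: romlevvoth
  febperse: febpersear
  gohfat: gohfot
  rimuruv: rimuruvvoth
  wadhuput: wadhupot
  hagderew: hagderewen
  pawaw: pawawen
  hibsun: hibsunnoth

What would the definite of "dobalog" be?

"dobalog" ends in -g. The one such stem in the data (tuhewig → tuhewigar) adds -ar, so the same rule applies.
The other patterns: stems ending in -w add -en; stems ending in -f or -t change the last vowel to 'o'; stems ending in -n or -v double the final consonant and add -oth.
So dobalog → dobalogar.

dobalogar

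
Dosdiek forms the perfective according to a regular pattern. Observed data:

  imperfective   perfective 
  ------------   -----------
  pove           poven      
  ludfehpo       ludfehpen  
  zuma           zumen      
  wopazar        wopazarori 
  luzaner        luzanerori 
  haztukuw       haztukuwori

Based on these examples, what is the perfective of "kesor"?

kesorori

"kesor" ends in a consonant. The stems ending in a consonant (wopazar → wopazarori, luzaner → luzanerori, haztukuw → haztukuwori) add -ori.
So kesor → kesorori.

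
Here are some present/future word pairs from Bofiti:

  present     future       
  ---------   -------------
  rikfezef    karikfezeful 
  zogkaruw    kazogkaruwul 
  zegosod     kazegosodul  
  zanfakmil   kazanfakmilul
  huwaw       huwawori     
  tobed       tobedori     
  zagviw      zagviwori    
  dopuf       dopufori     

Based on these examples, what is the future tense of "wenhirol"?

kawenhirolul

"wenhirol" has 3 vowels. The stems with 3 vowels (rikfezef → karikfezeful, zogkaruw → kazogkaruwul, zegosod → kazegosodul) add ka- … -ul around the stem.
The other pattern: stems with 2 vowels add -ori.
So wenhirol → kawenhirolul.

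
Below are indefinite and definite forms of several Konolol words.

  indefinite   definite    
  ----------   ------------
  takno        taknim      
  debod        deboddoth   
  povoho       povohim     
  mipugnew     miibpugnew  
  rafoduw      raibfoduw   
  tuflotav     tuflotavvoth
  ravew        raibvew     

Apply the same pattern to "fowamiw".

povoho and debod both have last vowel 'o' yet inflect differently (povohim, deboddoth), so the last vowel is not what conditions the rule; the final letter is.
"fowamiw" ends in -w. The stems ending in -w (rafoduw → raibfoduw, ravew → raibvew, mipugnew → miibpugnew) insert -ib- after the first vowel.
So fowamiw → foibwamiw.

foibwamiw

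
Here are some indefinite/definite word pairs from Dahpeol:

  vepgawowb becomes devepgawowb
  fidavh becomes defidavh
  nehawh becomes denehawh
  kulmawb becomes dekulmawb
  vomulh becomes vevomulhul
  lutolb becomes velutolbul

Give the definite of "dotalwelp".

"dotalwelp" has second-to-last letter 'l'. The stems whose second-to-last letter is 'l' (vomulh → vevomulhul, lutolb → velutolbul) add ve- … -ul around the stem.
So dotalwelp → vedotalwelpul.

vedotalwelpul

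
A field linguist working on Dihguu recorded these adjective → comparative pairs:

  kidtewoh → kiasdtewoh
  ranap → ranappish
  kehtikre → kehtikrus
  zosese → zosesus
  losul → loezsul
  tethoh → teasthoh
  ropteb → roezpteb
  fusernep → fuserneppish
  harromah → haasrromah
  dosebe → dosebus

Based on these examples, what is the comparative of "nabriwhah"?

naasbriwhah

zosese and fusernep both have last vowel 'e' yet inflect differently (zosesus, fuserneppish), so the last vowel is not what conditions the rule; the final letter is.
"nabriwhah" ends in -h. The stems ending in -h (kidtewoh → kiasdtewoh, harromah → haasrromah, tethoh → teasthoh) insert -as- after the first vowel.
The other patterns: stems ending in -e drop the final letter and add -us; stems ending in -p double the final consonant and add -ish; stems ending in -b or -l insert -ez- after the first vowel.
So nabriwhah → naasbriwhah.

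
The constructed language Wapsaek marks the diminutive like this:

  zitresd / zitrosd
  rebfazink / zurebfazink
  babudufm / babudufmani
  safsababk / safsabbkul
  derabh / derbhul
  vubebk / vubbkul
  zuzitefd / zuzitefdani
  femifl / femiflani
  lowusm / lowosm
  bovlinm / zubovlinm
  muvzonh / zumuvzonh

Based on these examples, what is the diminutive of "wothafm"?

wothafmani

bovlinm and lowusm both end in -m yet inflect differently (zubovlinm, lowosm), so the final letter is not what conditions the rule; the second-to-last letter is.
"wothafm" has second-to-last letter 'f'. The stems whose second-to-last letter is 'f' (femifl → femiflani, babudufm → babudufmani, zuzitefd → zuzitefdani) add -ani.
So wothafm → wothafmani.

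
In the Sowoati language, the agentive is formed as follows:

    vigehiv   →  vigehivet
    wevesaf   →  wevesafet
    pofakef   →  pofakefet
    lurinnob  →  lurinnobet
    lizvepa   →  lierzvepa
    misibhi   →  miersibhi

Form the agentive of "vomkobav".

vomkobavet

wevesaf and lizvepa both have last vowel 'a' yet inflect differently (wevesafet, lierzvepa), so the last vowel is not what conditions the rule; whether the stem ends in a vowel or a consonant is.
"vomkobav" ends in a consonant. The stems ending in a consonant (vigehiv → vigehivet, wevesaf → wevesafet, pofakef → pofakefet) add -et.
The other pattern: stems ending in a vowel insert -er- after the first vowel.
So vomkobav → vomkobavet.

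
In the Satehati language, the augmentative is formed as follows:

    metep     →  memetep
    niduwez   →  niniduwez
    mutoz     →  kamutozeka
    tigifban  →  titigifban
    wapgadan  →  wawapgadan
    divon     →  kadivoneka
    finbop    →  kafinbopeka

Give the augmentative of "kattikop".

finbop and metep both end in -p yet inflect differently (kafinbopeka, memetep), so the final letter is not what conditions the rule; the last vowel is.
"kattikop" has last vowel 'o'. The stems whose last vowel is 'o' (mutoz → kamutozeka, finbop → kafinbopeka, divon → kadivoneka) add ka- … -eka around the stem.
The other pattern: stems whose last vowel is 'a' or 'e' repeat the first consonant+vowel as a prefix.
So kattikop → kakattikopeka.

kakattikopeka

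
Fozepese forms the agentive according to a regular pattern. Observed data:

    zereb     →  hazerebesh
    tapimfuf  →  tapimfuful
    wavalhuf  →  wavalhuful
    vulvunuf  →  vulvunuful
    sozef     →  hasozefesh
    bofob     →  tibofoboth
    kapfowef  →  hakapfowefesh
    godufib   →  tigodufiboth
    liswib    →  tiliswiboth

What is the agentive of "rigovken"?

wavalhuf and kapfowef both end in -f yet inflect differently (wavalhuful, hakapfowefesh), so the final letter is not what conditions the rule; the last vowel is.
"rigovken" has last vowel 'e'. The stems whose last vowel is 'e' (kapfowef → hakapfowefesh, sozef → hasozefesh, zereb → hazerebesh) add ha- … -esh around the stem.
The other patterns: stems whose last vowel is 'u' add -ul; stems whose last vowel is 'i' or 'o' add ti- … -oth around the stem.
So rigovken → harigovkenesh.

harigovkenesh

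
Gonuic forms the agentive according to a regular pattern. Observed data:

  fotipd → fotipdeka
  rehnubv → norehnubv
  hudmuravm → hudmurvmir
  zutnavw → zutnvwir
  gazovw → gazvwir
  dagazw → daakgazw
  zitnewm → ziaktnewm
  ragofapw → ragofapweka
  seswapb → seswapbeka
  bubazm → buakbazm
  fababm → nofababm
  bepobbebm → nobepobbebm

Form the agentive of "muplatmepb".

ragofapw and gazovw both end in -w yet inflect differently (ragofapweka, gazvwir), so the final letter is not what conditions the rule; the second-to-last letter is.
"muplatmepb" has second-to-last letter 'p'. The stems whose second-to-last letter is 'p' (fotipd → fotipdeka, seswapb → seswapbeka, ragofapw → ragofapweka) add -eka.
The other patterns: stems whose second-to-last letter is 'b' add the prefix no-; stems whose second-to-last letter is 'v' delete the last vowel and add -ir; stems whose second-to-last letter is 'w' or 'z' insert -ak- after the first vowel.
So muplatmepb → muplatmepbeka.

muplatmepbeka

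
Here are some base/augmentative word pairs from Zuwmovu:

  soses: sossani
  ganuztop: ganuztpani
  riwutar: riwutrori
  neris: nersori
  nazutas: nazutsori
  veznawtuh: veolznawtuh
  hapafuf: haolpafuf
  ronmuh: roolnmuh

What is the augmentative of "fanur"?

soses and neris both end in -s yet inflect differently (sossani, nersori), so the final letter is not what conditions the rule; the last vowel is.
"fanur" has last vowel 'u'. The stems whose last vowel is 'u' (veznawtuh → veolznawtuh, hapafuf → haolpafuf, ronmuh → roolnmuh) insert -ol- after the first vowel.
So fanur → faolnur.

faolnur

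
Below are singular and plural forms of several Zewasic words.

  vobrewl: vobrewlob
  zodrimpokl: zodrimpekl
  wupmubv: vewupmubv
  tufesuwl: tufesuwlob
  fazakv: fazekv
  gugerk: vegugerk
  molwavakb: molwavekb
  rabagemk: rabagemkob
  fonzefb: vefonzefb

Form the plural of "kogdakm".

"kogdakm" has second-to-last letter 'k'. The stems whose second-to-last letter is 'k' (molwavakb → molwavekb, fazakv → fazekv, zodrimpokl → zodrimpekl) change the last vowel to 'e'.
The other patterns: stems whose second-to-last letter is 'm' or 'w' add -ob; stems whose second-to-last letter is 'b', 'f' or 'r' add the prefix ve-.
So kogdakm → kogdekm.

kogdekm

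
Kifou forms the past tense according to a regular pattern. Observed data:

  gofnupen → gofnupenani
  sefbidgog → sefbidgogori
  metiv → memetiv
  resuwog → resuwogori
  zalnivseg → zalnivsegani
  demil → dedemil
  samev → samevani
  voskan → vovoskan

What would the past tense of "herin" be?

heherin

resuwog and zalnivseg both end in -g yet inflect differently (resuwogori, zalnivsegani), so the final letter is not what conditions the rule; the last vowel is.
"herin" has last vowel 'i'. The stems whose last vowel is 'i' (demil → dedemil, metiv → memetiv) repeat the first consonant+vowel as a prefix.
So herin → heherin.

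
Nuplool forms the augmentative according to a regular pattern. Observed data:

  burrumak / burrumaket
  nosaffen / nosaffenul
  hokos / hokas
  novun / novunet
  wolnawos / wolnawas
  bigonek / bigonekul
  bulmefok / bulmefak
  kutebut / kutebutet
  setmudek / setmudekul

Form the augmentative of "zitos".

bulmefok and bigonek both end in -k yet inflect differently (bulmefak, bigonekul), so the final letter is not what conditions the rule; the last vowel is.
"zitos" has last vowel 'o'. The stems whose last vowel is 'o' (wolnawos → wolnawas, hokos → hokas, bulmefok → bulmefak) change the last vowel to 'a'.
So zitos → zitas.

zitas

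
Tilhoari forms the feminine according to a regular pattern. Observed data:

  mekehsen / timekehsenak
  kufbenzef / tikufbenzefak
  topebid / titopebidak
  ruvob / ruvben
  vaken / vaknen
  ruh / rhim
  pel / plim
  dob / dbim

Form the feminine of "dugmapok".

dob and ruvob both end in -b yet inflect differently (dbim, ruvben), so the final letter is not what conditions the rule; the number of vowels is.
"dugmapok" has 3 vowels. The stems with 3 vowels (kufbenzef → tikufbenzefak, mekehsen → timekehsenak, topebid → titopebidak) add ti- … -ak around the stem.
The other patterns: stems with 1 vowel delete the last vowel and add -im; stems with 2 vowels delete the last vowel and add -en.
So dugmapok → tidugmapokak.

tidugmapokak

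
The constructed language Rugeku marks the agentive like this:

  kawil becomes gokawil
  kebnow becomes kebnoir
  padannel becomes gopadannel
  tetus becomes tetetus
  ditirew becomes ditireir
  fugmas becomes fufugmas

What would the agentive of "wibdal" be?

ditirew and padannel both have last vowel 'e' yet inflect differently (ditireir, gopadannel), so the last vowel is not what conditions the rule; the final letter is.
"wibdal" ends in -l. The stems ending in -l (kawil → gokawil, padannel → gopadannel) add the prefix go-.
The other patterns: stems ending in -w drop the final letter and add -ir; stems ending in -s repeat the first consonant+vowel as a prefix.
So wibdal → gowibdal.

gowibdal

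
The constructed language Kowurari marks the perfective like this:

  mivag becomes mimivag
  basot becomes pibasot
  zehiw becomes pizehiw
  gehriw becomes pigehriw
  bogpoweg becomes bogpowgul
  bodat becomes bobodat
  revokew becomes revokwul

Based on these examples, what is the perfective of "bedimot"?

mivag and bogpoweg both end in -g yet inflect differently (mimivag, bogpowgul), so the final letter is not what conditions the rule; the last vowel is.
"bedimot" has last vowel 'o'. The one such stem in the data (basot → pibasot) adds the prefix pi-, so the same rule applies.
So bedimot → pibedimot.

pibedimot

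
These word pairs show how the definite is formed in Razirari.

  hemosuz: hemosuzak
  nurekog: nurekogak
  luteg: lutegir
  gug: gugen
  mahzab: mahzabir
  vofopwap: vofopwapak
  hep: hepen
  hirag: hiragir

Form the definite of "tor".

toren

"tor" has 1 vowel. The stems with 1 vowel (gug → gugen, hep → hepen) add -en.
So tor → toren.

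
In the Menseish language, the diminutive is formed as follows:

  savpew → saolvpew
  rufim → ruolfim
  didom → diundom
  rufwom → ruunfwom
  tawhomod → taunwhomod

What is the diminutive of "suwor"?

suunwor

"suwor" has last vowel 'o'. The stems whose last vowel is 'o' (tawhomod → taunwhomod, rufwom → ruunfwom, didom → diundom) insert -un- after the first vowel.
So suwor → suunwor.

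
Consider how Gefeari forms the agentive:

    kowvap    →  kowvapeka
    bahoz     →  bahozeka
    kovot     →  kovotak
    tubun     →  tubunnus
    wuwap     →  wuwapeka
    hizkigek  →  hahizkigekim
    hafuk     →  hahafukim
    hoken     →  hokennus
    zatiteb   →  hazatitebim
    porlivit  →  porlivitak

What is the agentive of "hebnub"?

hahebnubim

hizkigek and hoken both have last vowel 'e' yet inflect differently (hahizkigekim, hokennus), so the last vowel is not what conditions the rule; the final letter is.
"hebnub" ends in -b. The one such stem in the data (zatiteb → hazatitebim) adds ha- … -im around the stem, so the same rule applies.
So hebnub → hahebnubim.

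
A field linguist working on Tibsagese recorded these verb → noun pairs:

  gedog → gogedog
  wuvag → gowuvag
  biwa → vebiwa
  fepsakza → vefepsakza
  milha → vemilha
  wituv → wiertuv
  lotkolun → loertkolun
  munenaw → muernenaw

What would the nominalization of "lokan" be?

wuvag and biwa both have last vowel 'a' yet inflect differently (gowuvag, vebiwa), so the last vowel is not what conditions the rule; the final letter is.
"lokan" ends in -n. The one such stem in the data (lotkolun → loertkolun) inserts -er- after the first vowel (as do wituv, munenaw), so the same rule applies.
So lokan → loerkan.

loerkan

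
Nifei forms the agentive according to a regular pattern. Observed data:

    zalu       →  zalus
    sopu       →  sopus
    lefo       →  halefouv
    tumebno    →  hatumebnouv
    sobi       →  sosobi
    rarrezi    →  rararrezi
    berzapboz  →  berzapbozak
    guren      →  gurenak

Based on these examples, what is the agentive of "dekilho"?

hadekilhouv

lefo and berzapboz both have last vowel 'o' yet inflect differently (halefouv, berzapbozak), so the last vowel is not what conditions the rule; the final letter is.
"dekilho" ends in -o. The stems ending in -o (lefo → halefouv, tumebno → hatumebnouv) add ha- … -uv around the stem.
The other patterns: stems ending in -u drop the final letter and add -us; stems ending in -i repeat the first consonant+vowel as a prefix; stems ending in -n or -z add -ak.
So dekilho → hadekilhouv.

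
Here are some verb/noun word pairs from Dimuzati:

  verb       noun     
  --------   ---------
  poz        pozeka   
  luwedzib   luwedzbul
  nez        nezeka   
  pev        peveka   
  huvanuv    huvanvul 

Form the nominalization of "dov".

huvanuv and pev both end in -v yet inflect differently (huvanvul, peveka), so the final letter is not what conditions the rule; the number of vowels is.
"dov" has 1 vowel. The stems with 1 vowel (nez → nezeka, pev → peveka, poz → pozeka) add -eka.
The other pattern: stems with 3 vowels delete the last vowel and add -ul.
So dov → doveka.

doveka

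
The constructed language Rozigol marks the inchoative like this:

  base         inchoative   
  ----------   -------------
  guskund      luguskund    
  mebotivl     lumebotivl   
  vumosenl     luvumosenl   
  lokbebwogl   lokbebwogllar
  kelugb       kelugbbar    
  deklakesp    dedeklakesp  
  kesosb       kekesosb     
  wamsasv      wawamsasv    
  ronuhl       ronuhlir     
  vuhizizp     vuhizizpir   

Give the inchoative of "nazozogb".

nazozogbbar

mebotivl and lokbebwogl both end in -l yet inflect differently (lumebotivl, lokbebwogllar), so the final letter is not what conditions the rule; the second-to-last letter is.
"nazozogb" has second-to-last letter 'g'. The stems whose second-to-last letter is 'g' (lokbebwogl → lokbebwogllar, kelugb → kelugbbar) double the final consonant and add -ar.
So nazozogb → nazozogbbar.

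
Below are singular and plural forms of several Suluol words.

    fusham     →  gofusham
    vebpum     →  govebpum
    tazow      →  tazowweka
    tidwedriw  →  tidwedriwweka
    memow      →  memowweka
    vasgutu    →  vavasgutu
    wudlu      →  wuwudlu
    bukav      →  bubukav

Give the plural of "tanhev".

vebpum and vasgutu both have last vowel 'u' yet inflect differently (govebpum, vavasgutu), so the last vowel is not what conditions the rule; the final letter is.
"tanhev" ends in -v. The one such stem in the data (bukav → bubukav) repeats the first consonant+vowel as a prefix (as do vasgutu, wudlu), so the same rule applies.
The other patterns: stems ending in -m add the prefix go-; stems ending in -w double the final consonant and add -eka.
So tanhev → tatanhev.

tatanhev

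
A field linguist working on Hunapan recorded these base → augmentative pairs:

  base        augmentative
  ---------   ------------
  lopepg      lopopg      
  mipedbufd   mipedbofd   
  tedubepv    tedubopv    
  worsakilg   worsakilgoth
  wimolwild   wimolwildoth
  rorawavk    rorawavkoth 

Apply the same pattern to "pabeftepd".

pabeftopd

"pabeftepd" has second-to-last letter 'p'. The stems whose second-to-last letter is 'p' (lopepg → lopopg, tedubepv → tedubopv) change the last vowel to 'o'.
The other pattern: stems whose second-to-last letter is 'l' or 'v' add -oth.
So pabeftepd → pabeftopd.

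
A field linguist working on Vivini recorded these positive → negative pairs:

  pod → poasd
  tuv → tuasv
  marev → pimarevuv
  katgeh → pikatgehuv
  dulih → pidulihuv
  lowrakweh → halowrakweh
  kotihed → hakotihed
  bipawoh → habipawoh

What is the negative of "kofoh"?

pikofohuv

tuv and marev both end in -v yet inflect differently (tuasv, pimarevuv), so the final letter is not what conditions the rule; the number of vowels is.
"kofoh" has 2 vowels. The stems with 2 vowels (marev → pimarevuv, katgeh → pikatgehuv, dulih → pidulihuv) add pi- … -uv around the stem.
So kofoh → pikofohuv.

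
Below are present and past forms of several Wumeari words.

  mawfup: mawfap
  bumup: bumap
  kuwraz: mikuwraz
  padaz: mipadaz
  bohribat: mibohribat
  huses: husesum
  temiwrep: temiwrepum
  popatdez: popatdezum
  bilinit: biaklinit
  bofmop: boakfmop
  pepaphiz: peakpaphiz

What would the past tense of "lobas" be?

"lobas" has last vowel 'a'. The stems whose last vowel is 'a' (kuwraz → mikuwraz, padaz → mipadaz, bohribat → mibohribat) add the prefix mi-.
The other patterns: stems whose last vowel is 'u' change the last vowel to 'a'; stems whose last vowel is 'e' add -um; stems whose last vowel is 'i' or 'o' insert -ak- after the first vowel.
So lobas → milobas.

milobas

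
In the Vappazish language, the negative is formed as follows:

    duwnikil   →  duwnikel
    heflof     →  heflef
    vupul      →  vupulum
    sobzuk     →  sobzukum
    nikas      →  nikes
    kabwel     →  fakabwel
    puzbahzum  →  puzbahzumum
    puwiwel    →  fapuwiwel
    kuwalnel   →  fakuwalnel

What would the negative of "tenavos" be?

tenaves

vupul and kuwalnel both end in -l yet inflect differently (vupulum, fakuwalnel), so the final letter is not what conditions the rule; the last vowel is.
"tenavos" has last vowel 'o'. The one such stem in the data (heflof → heflef) changes the last vowel to 'e' (as do nikas, duwnikil), so the same rule applies.
The other patterns: stems whose last vowel is 'u' add -um; stems whose last vowel is 'e' add the prefix fa-.
So tenavos → tenaves.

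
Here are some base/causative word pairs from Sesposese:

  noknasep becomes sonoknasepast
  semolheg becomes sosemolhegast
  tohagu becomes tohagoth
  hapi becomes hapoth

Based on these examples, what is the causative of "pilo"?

piloth

noknasep and tohagu both have 3 vowels yet inflect differently (sonoknasepast, tohagoth), so the number of vowels is not what conditions the rule; whether the stem ends in a vowel or a consonant is.
"pilo" ends in a vowel. The stems ending in a vowel (tohagu → tohagoth, hapi → hapoth) drop the final letter and add -oth.
The other pattern: stems ending in a consonant add so- … -ast around the stem.
So pilo → piloth.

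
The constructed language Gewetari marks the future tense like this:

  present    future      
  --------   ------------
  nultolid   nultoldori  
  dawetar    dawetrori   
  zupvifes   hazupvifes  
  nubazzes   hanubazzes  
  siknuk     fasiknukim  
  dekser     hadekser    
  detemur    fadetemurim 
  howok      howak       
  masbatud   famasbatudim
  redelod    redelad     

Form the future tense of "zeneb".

howok and siknuk both end in -k yet inflect differently (howak, fasiknukim), so the final letter is not what conditions the rule; the last vowel is.
"zeneb" has last vowel 'e'. The stems whose last vowel is 'e' (nubazzes → hanubazzes, zupvifes → hazupvifes, dekser → hadekser) add the prefix ha-.
So zeneb → hazeneb.

hazeneb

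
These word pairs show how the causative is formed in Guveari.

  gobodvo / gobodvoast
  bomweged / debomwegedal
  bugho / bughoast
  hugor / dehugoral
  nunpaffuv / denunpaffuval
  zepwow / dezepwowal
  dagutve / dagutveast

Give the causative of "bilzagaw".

debilzagawal

zepwow and bugho both have last vowel 'o' yet inflect differently (dezepwowal, bughoast), so the last vowel is not what conditions the rule; whether the stem ends in a vowel or a consonant is.
"bilzagaw" ends in a consonant. The stems ending in a consonant (zepwow → dezepwowal, bomweged → debomwegedal, hugor → dehugoral) add de- … -al around the stem.
So bilzagaw → debilzagawal.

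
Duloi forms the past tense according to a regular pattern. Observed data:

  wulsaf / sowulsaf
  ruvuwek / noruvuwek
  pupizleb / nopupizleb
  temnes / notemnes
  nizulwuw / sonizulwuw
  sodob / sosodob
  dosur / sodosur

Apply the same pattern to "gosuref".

nogosuref

pupizleb and sodob both end in -b yet inflect differently (nopupizleb, sosodob), so the final letter is not what conditions the rule; the last vowel is.
"gosuref" has last vowel 'e'. The stems whose last vowel is 'e' (pupizleb → nopupizleb, ruvuwek → noruvuwek, temnes → notemnes) add the prefix no-.
The other pattern: stems whose last vowel is 'a', 'o' or 'u' add the prefix so-.
So gosuref → nogosuref.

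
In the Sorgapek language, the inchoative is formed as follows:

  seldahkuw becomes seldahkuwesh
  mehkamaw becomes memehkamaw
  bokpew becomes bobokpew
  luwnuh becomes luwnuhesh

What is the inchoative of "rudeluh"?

rudeluhesh

"rudeluh" has last vowel 'u'. The stems whose last vowel is 'u' (seldahkuw → seldahkuwesh, luwnuh → luwnuhesh) add -esh.
So rudeluh → rudeluhesh.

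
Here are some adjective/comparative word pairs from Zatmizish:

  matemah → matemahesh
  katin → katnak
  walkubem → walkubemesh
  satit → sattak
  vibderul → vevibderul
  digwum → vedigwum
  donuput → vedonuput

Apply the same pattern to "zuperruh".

satit and donuput both end in -t yet inflect differently (sattak, vedonuput), so the final letter is not what conditions the rule; the last vowel is.
"zuperruh" has last vowel 'u'. The stems whose last vowel is 'u' (digwum → vedigwum, vibderul → vevibderul, donuput → vedonuput) add the prefix ve-.
So zuperruh → vezuperruh.

vezuperruh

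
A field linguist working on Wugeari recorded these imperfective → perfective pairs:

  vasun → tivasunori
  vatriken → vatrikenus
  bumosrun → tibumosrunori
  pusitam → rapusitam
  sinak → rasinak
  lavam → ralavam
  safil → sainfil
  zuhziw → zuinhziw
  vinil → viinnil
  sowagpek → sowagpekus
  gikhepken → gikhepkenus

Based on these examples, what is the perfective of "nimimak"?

ranimimak

"nimimak" has last vowel 'a'. The stems whose last vowel is 'a' (pusitam → rapusitam, sinak → rasinak, lavam → ralavam) add the prefix ra-.
The other patterns: stems whose last vowel is 'u' add ti- … -ori around the stem; stems whose last vowel is 'i' insert -in- after the first vowel; stems whose last vowel is 'e' add -us.
So nimimak → ranimimak.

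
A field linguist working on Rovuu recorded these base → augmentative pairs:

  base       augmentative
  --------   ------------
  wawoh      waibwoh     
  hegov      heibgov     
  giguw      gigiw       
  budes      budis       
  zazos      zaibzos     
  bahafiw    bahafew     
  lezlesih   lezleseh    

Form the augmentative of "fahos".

wawoh and lezlesih both end in -h yet inflect differently (waibwoh, lezleseh), so the final letter is not what conditions the rule; the last vowel is.
"fahos" has last vowel 'o'. The stems whose last vowel is 'o' (hegov → heibgov, wawoh → waibwoh, zazos → zaibzos) insert -ib- after the first vowel.
So fahos → faibhos.

faibhos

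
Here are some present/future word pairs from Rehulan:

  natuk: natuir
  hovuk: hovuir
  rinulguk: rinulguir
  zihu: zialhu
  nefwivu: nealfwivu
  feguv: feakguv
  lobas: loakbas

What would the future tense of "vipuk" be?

vipuir

natuk and zihu both have last vowel 'u' yet inflect differently (natuir, zialhu), so the last vowel is not what conditions the rule; the final letter is.
"vipuk" ends in -k. The stems ending in -k (natuk → natuir, hovuk → hovuir, rinulguk → rinulguir) drop the final letter and add -ir.
The other patterns: stems ending in -u insert -al- after the first vowel; stems ending in -s or -v insert -ak- after the first vowel.
So vipuk → vipuir.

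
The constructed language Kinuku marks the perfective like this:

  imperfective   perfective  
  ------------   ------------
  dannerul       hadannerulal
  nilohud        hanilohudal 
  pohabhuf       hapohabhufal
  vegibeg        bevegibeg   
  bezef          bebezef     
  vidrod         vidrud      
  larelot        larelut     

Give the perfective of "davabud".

hadavabudal

pohabhuf and bezef both end in -f yet inflect differently (hapohabhufal, bebezef), so the final letter is not what conditions the rule; the last vowel is.
"davabud" has last vowel 'u'. The stems whose last vowel is 'u' (dannerul → hadannerulal, nilohud → hanilohudal, pohabhuf → hapohabhufal) add ha- … -al around the stem.
So davabud → hadavabudal.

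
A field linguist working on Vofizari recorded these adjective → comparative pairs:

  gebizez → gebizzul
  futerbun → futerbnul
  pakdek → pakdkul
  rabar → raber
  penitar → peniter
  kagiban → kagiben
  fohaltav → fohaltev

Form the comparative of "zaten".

"zaten" has last vowel 'e'. The stems whose last vowel is 'e' (pakdek → pakdkul, gebizez → gebizzul) delete the last vowel and add -ul.
The other pattern: stems whose last vowel is 'a' change the last vowel to 'e'.
So zaten → zatnul.

zatnul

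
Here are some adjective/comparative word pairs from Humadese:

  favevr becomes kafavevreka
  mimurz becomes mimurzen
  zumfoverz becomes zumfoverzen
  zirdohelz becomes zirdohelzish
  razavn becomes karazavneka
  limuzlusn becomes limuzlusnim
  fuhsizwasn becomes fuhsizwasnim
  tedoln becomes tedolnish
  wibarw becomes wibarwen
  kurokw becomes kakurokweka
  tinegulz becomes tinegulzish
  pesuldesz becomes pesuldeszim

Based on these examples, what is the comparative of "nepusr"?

nepusrim

tinegulz and pesuldesz both end in -z yet inflect differently (tinegulzish, pesuldeszim), so the final letter is not what conditions the rule; the second-to-last letter is.
"nepusr" has second-to-last letter 's'. The stems whose second-to-last letter is 's' (pesuldesz → pesuldeszim, limuzlusn → limuzlusnim, fuhsizwasn → fuhsizwasnim) add -im.
The other patterns: stems whose second-to-last letter is 'l' add -ish; stems whose second-to-last letter is 'r' add -en; stems whose second-to-last letter is 'k' or 'v' add ka- … -eka around the stem.
So nepusr → nepusrim.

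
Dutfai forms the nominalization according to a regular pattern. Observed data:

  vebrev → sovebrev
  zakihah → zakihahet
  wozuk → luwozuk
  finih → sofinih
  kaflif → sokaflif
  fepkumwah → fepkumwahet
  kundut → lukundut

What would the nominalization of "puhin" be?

zakihah and finih both end in -h yet inflect differently (zakihahet, sofinih), so the final letter is not what conditions the rule; the last vowel is.
"puhin" has last vowel 'i'. The stems whose last vowel is 'i' (finih → sofinih, kaflif → sokaflif) add the prefix so-.
The other patterns: stems whose last vowel is 'a' add -et; stems whose last vowel is 'u' add the prefix lu-.
So puhin → sopuhin.

sopuhin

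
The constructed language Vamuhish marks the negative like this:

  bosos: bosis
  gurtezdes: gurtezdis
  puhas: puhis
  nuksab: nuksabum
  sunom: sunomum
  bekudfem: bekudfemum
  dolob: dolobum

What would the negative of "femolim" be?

femolimum

"femolim" ends in -m. The stems ending in -m (sunom → sunomum, bekudfem → bekudfemum) add -um.
So femolim → femolimum.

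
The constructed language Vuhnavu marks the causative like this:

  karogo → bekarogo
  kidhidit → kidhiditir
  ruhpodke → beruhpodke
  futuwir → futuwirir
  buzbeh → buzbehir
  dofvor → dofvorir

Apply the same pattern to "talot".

"talot" ends in a consonant. The stems ending in a consonant (futuwir → futuwirir, kidhidit → kidhiditir, buzbeh → buzbehir) add -ir.
So talot → talotir.

talotir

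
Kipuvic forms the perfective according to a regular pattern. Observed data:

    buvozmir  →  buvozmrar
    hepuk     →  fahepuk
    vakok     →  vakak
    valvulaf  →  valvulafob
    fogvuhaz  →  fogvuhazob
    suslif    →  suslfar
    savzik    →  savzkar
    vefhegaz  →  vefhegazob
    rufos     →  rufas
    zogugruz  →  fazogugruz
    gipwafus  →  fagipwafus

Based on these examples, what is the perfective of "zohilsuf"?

fazohilsuf

"zohilsuf" has last vowel 'u'. The stems whose last vowel is 'u' (hepuk → fahepuk, gipwafus → fagipwafus, zogugruz → fazogugruz) add the prefix fa-.
So zohilsuf → fazohilsuf.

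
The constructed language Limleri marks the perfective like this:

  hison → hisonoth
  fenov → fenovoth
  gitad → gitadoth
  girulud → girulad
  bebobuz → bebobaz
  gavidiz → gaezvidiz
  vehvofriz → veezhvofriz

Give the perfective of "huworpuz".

gitad and girulud both end in -d yet inflect differently (gitadoth, girulad), so the final letter is not what conditions the rule; the last vowel is.
"huworpuz" has last vowel 'u'. The stems whose last vowel is 'u' (girulud → girulad, bebobuz → bebobaz) change the last vowel to 'a'.
The other patterns: stems whose last vowel is 'a' or 'o' add -oth; stems whose last vowel is 'i' insert -ez- after the first vowel.
So huworpuz → huworpaz.

huworpaz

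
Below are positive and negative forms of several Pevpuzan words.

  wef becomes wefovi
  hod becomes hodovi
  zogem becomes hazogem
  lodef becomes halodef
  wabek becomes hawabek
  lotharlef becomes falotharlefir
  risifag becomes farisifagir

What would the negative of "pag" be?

pagovi

"pag" has 1 vowel. The stems with 1 vowel (wef → wefovi, hod → hodovi) add -ovi.
So pag → pagovi.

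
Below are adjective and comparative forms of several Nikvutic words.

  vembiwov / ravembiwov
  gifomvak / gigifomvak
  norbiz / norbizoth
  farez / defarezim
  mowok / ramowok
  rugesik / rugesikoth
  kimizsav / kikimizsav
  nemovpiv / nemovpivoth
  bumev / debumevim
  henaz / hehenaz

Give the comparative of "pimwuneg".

depimwunegim

nemovpiv and vembiwov both end in -v yet inflect differently (nemovpivoth, ravembiwov), so the final letter is not what conditions the rule; the last vowel is.
"pimwuneg" has last vowel 'e'. The stems whose last vowel is 'e' (farez → defarezim, bumev → debumevim) add de- … -im around the stem.
So pimwuneg → depimwunegim.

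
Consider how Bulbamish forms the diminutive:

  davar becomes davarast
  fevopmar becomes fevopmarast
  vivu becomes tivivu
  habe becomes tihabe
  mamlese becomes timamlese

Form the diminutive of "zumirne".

"zumirne" ends in a vowel. The stems ending in a vowel (vivu → tivivu, habe → tihabe, mamlese → timamlese) add the prefix ti-.
So zumirne → tizumirne.

tizumirne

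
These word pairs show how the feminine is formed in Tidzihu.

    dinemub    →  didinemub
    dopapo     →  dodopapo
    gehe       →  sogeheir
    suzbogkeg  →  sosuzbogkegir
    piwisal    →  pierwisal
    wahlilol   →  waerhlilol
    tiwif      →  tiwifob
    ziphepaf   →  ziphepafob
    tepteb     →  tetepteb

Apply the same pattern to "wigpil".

wiergpil

ziphepaf and piwisal both have last vowel 'a' yet inflect differently (ziphepafob, pierwisal), so the last vowel is not what conditions the rule; the final letter is.
"wigpil" ends in -l. The stems ending in -l (wahlilol → waerhlilol, piwisal → pierwisal) insert -er- after the first vowel.
So wigpil → wiergpil.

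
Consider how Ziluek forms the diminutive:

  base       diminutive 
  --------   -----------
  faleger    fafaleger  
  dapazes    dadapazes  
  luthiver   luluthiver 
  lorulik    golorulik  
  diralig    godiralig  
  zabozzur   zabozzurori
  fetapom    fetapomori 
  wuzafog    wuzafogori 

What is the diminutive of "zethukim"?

faleger and zabozzur both end in -r yet inflect differently (fafaleger, zabozzurori), so the final letter is not what conditions the rule; the last vowel is.
"zethukim" has last vowel 'i'. The stems whose last vowel is 'i' (lorulik → golorulik, diralig → godiralig) add the prefix go-.
So zethukim → gozethukim.

gozethukim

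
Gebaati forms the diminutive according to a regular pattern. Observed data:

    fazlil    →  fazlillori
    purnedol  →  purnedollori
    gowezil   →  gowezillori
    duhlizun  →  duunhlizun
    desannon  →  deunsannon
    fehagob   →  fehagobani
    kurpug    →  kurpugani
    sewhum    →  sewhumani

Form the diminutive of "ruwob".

purnedol and desannon both have last vowel 'o' yet inflect differently (purnedollori, deunsannon), so the last vowel is not what conditions the rule; the final letter is.
"ruwob" ends in -b. The one such stem in the data (fehagob → fehagobani) adds -ani, so the same rule applies.
The other patterns: stems ending in -l double the final consonant and add -ori; stems ending in -n insert -un- after the first vowel.
So ruwob → ruwobani.

ruwobani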